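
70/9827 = 70/9827 =0.01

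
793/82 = 793/82 =9.67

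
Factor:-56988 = - 2^2*3^2*1583^1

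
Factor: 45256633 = 45256633^1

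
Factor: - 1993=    - 1993^1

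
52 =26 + 26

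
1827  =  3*609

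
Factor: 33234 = 2^1*3^1 * 29^1*191^1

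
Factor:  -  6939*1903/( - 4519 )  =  13204917/4519=3^3*11^1*173^1*257^1*4519^(  -  1 )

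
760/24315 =152/4863 =0.03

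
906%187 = 158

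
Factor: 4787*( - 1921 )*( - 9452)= 86918956804 = 2^2* 17^2*113^1*139^1*4787^1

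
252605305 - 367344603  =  -114739298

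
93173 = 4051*23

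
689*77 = 53053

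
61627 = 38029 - -23598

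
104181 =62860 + 41321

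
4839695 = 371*13045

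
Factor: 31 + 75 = 106  =  2^1*53^1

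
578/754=289/377 =0.77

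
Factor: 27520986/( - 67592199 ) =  - 2^1*1733^( - 1)*13001^( - 1 )*4586831^1=-9173662/22530733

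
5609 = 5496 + 113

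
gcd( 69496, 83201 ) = 1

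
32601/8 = 4075 + 1/8= 4075.12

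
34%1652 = 34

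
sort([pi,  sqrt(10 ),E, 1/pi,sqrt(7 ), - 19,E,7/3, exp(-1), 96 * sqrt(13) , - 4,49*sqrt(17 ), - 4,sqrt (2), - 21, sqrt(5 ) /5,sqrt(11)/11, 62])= [ - 21, - 19, - 4,-4,sqrt (11)/11, 1/pi,exp( - 1), sqrt( 5 )/5,sqrt(2 ),7/3,sqrt( 7), E , E, pi, sqrt( 10 ), 62, 49*sqrt( 17),96*sqrt ( 13)] 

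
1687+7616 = 9303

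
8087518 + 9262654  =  17350172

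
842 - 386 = 456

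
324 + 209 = 533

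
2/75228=1/37614=0.00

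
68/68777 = 68/68777 = 0.00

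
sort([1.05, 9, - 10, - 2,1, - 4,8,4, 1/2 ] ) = [ - 10,-4 , - 2,1/2, 1, 1.05,  4, 8, 9]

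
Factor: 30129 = 3^1 * 11^2*83^1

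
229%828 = 229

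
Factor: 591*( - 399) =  - 3^2*7^1*19^1*197^1=   - 235809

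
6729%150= 129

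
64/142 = 32/71 = 0.45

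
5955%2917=121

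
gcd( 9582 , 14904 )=6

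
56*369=20664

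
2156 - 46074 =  - 43918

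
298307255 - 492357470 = -194050215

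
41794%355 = 259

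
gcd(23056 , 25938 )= 2882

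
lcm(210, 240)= 1680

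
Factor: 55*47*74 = 191290  =  2^1 *5^1*11^1*37^1 * 47^1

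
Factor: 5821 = 5821^1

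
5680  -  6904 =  - 1224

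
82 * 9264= 759648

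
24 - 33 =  - 9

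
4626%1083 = 294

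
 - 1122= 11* ( - 102)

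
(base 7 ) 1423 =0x22C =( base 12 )3a4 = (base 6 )2324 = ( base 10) 556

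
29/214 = 29/214  =  0.14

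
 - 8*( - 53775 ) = 430200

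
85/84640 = 17/16928 = 0.00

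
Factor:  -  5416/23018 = -4/17 = -  2^2*17^( - 1)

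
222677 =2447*91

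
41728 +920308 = 962036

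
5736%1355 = 316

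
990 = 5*198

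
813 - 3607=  - 2794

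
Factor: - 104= - 2^3*13^1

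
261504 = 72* 3632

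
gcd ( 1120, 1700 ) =20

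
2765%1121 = 523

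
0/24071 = 0 = 0.00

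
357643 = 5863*61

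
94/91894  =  47/45947 = 0.00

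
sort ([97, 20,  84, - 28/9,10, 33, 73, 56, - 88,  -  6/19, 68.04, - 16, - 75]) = [ - 88, - 75, - 16,-28/9, - 6/19, 10, 20, 33, 56,68.04, 73,84, 97 ] 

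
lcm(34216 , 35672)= 1676584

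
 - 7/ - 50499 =7/50499 =0.00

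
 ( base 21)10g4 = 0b10010110000001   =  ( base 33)8qv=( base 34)8ad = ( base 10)9601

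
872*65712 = 57300864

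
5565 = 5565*1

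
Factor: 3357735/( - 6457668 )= - 2^( - 2)  *  5^1*7^( - 1) * 59^( -1)*1303^(-1 )*223849^1   =  -  1119245/2152556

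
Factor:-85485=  - 3^1*5^1*41^1*139^1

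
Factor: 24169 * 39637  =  957986653=13^1*3049^1*24169^1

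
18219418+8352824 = 26572242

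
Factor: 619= 619^1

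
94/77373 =94/77373 = 0.00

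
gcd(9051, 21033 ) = 3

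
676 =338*2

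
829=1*829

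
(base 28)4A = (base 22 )5c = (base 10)122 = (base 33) 3n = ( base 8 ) 172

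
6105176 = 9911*616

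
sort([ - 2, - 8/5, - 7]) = [ - 7, - 2,-8/5 ]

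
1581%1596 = 1581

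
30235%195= 10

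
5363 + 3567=8930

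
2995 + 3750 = 6745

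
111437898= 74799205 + 36638693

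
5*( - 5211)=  - 26055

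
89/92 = 89/92= 0.97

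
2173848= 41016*53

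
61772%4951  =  2360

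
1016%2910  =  1016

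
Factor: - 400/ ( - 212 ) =100/53=2^2* 5^2*53^( - 1 ) 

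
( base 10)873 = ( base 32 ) R9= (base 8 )1551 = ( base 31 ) s5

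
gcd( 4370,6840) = 190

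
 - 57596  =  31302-88898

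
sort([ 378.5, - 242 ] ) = [ - 242, 378.5] 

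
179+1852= 2031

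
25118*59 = 1481962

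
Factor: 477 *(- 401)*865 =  - 165454605= - 3^2 * 5^1 * 53^1 * 173^1 * 401^1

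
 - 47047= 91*( - 517 ) 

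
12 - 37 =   -  25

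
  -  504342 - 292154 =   -  796496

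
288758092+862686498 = 1151444590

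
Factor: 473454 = 2^1*3^2*29^1*907^1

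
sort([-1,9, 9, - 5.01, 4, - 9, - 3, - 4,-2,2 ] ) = [ - 9, - 5.01, - 4, - 3, - 2, - 1,2, 4, 9, 9 ]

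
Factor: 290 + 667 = 3^1*11^1*29^1 = 957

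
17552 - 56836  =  -39284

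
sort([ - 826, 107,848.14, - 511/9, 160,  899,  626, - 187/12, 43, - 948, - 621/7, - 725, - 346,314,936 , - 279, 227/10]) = [ - 948, - 826, - 725,  -  346, - 279 , - 621/7, - 511/9,  -  187/12, 227/10,43,107,160 , 314, 626,848.14, 899, 936] 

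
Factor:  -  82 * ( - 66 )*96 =519552 = 2^7*3^2*11^1*41^1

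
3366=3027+339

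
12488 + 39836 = 52324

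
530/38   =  265/19 = 13.95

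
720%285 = 150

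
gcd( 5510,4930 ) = 290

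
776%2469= 776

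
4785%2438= 2347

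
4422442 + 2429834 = 6852276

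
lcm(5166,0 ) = 0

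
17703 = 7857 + 9846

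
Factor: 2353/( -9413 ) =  - 13^1*181^1*9413^( - 1)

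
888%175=13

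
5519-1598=3921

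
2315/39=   59 + 14/39 = 59.36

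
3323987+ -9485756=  - 6161769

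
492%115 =32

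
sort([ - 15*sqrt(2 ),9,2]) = [-15 * sqrt ( 2),2, 9]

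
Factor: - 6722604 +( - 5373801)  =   - 12096405 =- 3^3*5^1*89603^1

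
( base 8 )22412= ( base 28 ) c2i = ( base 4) 2110022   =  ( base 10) 9482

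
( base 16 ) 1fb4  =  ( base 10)8116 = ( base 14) 2d5a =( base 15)2611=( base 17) 1b17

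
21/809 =21/809 = 0.03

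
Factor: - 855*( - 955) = 3^2*5^2*19^1*191^1 = 816525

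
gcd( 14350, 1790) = 10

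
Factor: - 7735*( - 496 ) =3836560 = 2^4*5^1*7^1*13^1*17^1*31^1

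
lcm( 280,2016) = 10080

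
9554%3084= 302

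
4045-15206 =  - 11161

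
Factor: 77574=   2^1* 3^1*7^1*1847^1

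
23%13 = 10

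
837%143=122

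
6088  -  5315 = 773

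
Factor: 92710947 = 3^1*7^1*4414807^1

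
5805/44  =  5805/44= 131.93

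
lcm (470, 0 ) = 0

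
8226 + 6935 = 15161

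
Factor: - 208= -2^4*13^1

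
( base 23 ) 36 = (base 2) 1001011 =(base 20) 3F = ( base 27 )2l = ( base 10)75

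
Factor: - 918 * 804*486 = -358702992 =-2^4*3^9*17^1*67^1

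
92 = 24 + 68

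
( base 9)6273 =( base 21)a93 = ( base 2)1000111111010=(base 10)4602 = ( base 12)27b6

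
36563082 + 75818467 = 112381549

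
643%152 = 35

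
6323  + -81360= -75037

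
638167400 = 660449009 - 22281609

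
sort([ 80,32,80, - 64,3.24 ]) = [- 64,  3.24,32,80, 80] 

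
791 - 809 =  - 18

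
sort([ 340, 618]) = [ 340, 618 ] 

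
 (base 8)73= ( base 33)1q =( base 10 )59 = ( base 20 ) 2j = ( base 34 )1P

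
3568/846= 4  +  92/423 = 4.22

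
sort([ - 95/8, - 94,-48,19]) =[  -  94,-48, - 95/8, 19]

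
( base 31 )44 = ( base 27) 4k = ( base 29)4C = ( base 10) 128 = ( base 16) 80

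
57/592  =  57/592 = 0.10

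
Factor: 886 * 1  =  886 = 2^1*443^1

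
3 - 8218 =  - 8215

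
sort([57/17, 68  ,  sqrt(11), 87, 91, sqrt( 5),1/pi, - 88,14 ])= [ - 88,1/pi,sqrt(  5), sqrt( 11 ),57/17,14,68, 87,91] 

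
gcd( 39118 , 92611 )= 1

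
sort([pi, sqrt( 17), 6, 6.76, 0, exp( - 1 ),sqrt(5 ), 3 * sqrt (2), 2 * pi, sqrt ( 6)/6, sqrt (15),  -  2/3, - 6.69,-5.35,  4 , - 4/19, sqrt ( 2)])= [ - 6.69, - 5.35 ,  -  2/3, - 4/19, 0, exp( - 1 ),  sqrt ( 6)/6,sqrt( 2), sqrt( 5), pi,sqrt ( 15), 4,sqrt(17 ),  3 * sqrt(2 ),6,2*pi,6.76]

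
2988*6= 17928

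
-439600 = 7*(  -  62800)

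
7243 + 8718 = 15961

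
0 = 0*55356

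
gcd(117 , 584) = 1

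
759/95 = 759/95 = 7.99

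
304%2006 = 304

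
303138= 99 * 3062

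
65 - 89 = - 24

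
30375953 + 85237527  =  115613480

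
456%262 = 194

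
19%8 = 3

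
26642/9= 2960 + 2/9 = 2960.22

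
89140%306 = 94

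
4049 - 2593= 1456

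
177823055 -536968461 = - 359145406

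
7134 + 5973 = 13107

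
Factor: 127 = 127^1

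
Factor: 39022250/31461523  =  2^1*5^3* 156089^1 *31461523^( - 1)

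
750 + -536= 214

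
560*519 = 290640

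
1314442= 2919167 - 1604725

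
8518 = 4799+3719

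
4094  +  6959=11053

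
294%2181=294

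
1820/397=1820/397 = 4.58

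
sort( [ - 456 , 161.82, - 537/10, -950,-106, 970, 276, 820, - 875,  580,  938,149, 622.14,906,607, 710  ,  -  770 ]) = [ - 950,-875,  -  770, - 456,-106,  -  537/10,149, 161.82, 276,580,  607,622.14, 710,820,906,  938,970]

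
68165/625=13633/125 = 109.06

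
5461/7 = 780 + 1/7 = 780.14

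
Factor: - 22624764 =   -  2^2  *3^1 * 1061^1*1777^1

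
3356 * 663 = 2225028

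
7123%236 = 43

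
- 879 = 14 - 893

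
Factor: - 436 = - 2^2*109^1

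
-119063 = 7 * ( - 17009 )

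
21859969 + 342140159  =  364000128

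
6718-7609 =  - 891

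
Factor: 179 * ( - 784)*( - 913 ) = 128126768 = 2^4 * 7^2*11^1*83^1*179^1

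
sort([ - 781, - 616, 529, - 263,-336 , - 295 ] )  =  [  -  781,  -  616,  -  336, - 295, - 263,529] 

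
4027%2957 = 1070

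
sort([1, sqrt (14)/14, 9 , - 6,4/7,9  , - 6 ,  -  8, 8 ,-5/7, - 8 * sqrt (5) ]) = [ - 8*sqrt(5 ), - 8, - 6,  -  6,-5/7,  sqrt ( 14 )/14, 4/7, 1 , 8,  9,9 ]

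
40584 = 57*712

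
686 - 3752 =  - 3066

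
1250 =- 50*(  -  25)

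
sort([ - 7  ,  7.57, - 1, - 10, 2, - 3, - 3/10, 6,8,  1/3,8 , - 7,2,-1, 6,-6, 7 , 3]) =[ - 10, - 7,  -  7, - 6, - 3, - 1,-1 , -3/10,1/3,2, 2, 3, 6,  6,7, 7.57,8 , 8] 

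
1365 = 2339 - 974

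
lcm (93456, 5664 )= 186912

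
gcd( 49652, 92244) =4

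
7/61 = 7/61  =  0.11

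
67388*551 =37130788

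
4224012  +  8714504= 12938516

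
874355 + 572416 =1446771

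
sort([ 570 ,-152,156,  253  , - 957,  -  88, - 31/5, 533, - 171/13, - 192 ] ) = [ - 957,-192,-152, - 88, - 171/13, - 31/5, 156, 253, 533, 570]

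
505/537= 505/537 = 0.94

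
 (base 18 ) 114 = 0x15a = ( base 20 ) h6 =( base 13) 208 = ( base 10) 346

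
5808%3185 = 2623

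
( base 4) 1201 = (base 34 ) 2T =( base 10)97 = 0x61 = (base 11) 89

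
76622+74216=150838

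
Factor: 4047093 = 3^2*449677^1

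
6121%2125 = 1871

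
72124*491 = 35412884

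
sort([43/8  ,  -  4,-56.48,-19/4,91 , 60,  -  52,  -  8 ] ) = [ - 56.48, - 52, - 8, - 19/4 , - 4 , 43/8,60, 91 ]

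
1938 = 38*51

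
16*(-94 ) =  - 1504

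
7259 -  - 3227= 10486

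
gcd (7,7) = 7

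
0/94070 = 0= 0.00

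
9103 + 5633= 14736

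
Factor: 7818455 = 5^1 * 877^1*1783^1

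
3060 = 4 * 765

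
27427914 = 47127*582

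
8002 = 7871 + 131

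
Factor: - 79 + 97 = 18 = 2^1*3^2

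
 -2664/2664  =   - 1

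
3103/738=4 + 151/738  =  4.20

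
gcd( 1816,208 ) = 8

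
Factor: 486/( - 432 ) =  - 9/8 = - 2^( -3)*3^2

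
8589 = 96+8493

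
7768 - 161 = 7607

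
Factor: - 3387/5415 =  - 5^( - 1 )*19^( - 2 )*1129^1 = - 1129/1805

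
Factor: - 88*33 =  - 2904 =-2^3 * 3^1*11^2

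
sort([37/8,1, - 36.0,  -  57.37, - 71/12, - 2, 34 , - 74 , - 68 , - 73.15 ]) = [ - 74, - 73.15, - 68, - 57.37, - 36.0, - 71/12, - 2,  1, 37/8,34]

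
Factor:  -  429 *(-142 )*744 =2^4*3^2 * 11^1*13^1*31^1*71^1  =  45322992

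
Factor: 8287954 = 2^1 * 1321^1*3137^1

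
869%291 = 287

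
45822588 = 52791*868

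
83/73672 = 83/73672 = 0.00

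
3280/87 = 37  +  61/87 = 37.70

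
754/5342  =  377/2671 = 0.14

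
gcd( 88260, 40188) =12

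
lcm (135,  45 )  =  135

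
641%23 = 20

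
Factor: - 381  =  - 3^1*127^1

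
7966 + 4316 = 12282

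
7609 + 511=8120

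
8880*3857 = 34250160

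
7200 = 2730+4470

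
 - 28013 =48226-76239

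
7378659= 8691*849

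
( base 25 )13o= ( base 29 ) OS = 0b1011010100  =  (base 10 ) 724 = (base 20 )1g4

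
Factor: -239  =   - 239^1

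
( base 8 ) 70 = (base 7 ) 110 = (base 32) 1O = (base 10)56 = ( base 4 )320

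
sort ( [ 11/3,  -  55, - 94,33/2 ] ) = [  -  94,-55, 11/3,33/2] 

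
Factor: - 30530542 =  - 2^1*  7^1 * 47^1*46399^1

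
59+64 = 123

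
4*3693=14772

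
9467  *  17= 160939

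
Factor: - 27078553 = -19^1*1425187^1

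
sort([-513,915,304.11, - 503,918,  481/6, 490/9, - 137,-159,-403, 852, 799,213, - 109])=[-513, - 503, - 403, -159, -137, - 109, 490/9,481/6, 213,304.11 , 799, 852,915,  918 ] 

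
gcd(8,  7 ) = 1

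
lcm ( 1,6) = 6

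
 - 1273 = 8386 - 9659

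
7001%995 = 36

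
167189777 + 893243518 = 1060433295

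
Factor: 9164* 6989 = 64047196=2^2*29^2*79^1*241^1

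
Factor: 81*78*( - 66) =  - 2^2*3^6*11^1*13^1 =- 416988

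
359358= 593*606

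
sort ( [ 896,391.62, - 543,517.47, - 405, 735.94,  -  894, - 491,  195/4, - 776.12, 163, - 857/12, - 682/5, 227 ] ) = [ - 894, - 776.12,-543, - 491 ,-405, -682/5,  -  857/12,195/4, 163, 227,  391.62,517.47, 735.94,896] 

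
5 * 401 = 2005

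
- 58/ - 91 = 58/91 =0.64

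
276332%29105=14387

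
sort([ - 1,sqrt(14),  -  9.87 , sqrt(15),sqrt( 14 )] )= [ - 9.87 ,-1,sqrt(14), sqrt( 14 ), sqrt(15)] 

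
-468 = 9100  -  9568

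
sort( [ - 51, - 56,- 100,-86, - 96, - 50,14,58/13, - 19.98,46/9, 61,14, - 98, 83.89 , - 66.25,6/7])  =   [ - 100, - 98 ,-96,- 86, - 66.25, - 56, - 51, - 50, - 19.98, 6/7 , 58/13,46/9, 14, 14,61, 83.89] 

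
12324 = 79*156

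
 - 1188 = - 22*54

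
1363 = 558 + 805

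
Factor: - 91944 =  -2^3*3^2*1277^1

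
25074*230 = 5767020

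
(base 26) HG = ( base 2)111001010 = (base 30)F8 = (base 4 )13022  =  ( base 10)458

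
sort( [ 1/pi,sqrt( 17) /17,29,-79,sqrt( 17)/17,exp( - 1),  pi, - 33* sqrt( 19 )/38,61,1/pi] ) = [-79, - 33*sqrt( 19)/38,sqrt(17)/17, sqrt( 17) /17, 1/pi,1/pi,exp(-1 ),pi, 29,  61] 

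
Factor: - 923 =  - 13^1*71^1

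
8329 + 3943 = 12272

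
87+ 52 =139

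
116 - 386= - 270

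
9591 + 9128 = 18719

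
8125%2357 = 1054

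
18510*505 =9347550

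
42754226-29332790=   13421436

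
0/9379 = 0 =0.00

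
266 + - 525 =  - 259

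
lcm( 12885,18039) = 90195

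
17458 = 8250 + 9208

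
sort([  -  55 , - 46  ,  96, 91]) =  [ - 55, - 46,91, 96 ]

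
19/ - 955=  -  1 + 936/955  =  - 0.02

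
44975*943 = 42411425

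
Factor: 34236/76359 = 2^2*3^2*317^1*25453^( - 1)= 11412/25453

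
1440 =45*32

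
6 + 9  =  15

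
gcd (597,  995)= 199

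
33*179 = 5907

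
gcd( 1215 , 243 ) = 243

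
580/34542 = 290/17271 = 0.02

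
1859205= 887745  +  971460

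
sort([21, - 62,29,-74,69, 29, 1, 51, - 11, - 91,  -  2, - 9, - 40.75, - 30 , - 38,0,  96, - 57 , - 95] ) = [ -95, - 91, - 74, - 62, - 57, - 40.75, - 38, - 30, - 11, - 9, - 2,0,1, 21, 29, 29, 51, 69, 96] 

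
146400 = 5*29280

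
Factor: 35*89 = 3115 = 5^1*7^1 * 89^1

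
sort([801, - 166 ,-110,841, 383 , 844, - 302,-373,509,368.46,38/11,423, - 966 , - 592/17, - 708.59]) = [ - 966,-708.59, - 373,-302, - 166, - 110, - 592/17,38/11,368.46, 383,423,509,801, 841, 844]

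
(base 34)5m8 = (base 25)ABB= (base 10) 6536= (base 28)89C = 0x1988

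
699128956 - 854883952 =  - 155754996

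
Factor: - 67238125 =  - 5^4*107581^1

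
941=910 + 31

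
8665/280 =30 + 53/56  =  30.95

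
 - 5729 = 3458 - 9187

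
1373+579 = 1952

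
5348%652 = 132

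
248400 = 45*5520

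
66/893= 66/893  =  0.07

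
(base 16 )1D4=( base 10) 468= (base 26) I0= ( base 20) 138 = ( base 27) H9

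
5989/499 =12 + 1/499= 12.00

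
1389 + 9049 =10438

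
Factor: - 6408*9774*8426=-2^5*  3^5*11^1*89^1*181^1*383^1=   - 527735479392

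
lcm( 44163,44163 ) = 44163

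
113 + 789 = 902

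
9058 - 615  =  8443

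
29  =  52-23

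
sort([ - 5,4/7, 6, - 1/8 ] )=[ - 5, - 1/8,4/7,  6]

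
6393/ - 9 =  - 711 + 2/3=- 710.33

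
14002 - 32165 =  - 18163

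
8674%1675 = 299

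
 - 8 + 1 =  - 7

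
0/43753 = 0 =0.00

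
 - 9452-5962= - 15414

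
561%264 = 33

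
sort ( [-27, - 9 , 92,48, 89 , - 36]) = [ - 36,-27, - 9,48, 89,92 ] 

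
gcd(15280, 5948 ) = 4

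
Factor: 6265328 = 2^4*59^1*6637^1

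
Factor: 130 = 2^1 * 5^1 *13^1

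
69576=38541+31035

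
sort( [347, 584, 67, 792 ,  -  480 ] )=[-480, 67,347,584,  792]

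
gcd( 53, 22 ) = 1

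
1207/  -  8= -1207/8  =  - 150.88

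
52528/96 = 547 + 1/6 = 547.17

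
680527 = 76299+604228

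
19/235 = 19/235= 0.08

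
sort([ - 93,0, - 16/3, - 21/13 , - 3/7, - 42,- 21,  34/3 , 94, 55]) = [ - 93, - 42, - 21, - 16/3, - 21/13 ,-3/7,0,34/3, 55,94]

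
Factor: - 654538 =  - 2^1*83^1*3943^1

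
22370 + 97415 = 119785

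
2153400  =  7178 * 300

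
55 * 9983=549065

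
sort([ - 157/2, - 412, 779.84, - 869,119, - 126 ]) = [ - 869,-412,  -  126,-157/2,119, 779.84]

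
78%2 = 0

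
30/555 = 2/37 =0.05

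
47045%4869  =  3224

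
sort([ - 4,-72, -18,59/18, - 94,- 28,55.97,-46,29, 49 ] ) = [ - 94, - 72, - 46 , - 28, -18,-4,59/18,29,  49,55.97 ] 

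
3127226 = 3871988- 744762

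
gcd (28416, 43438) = 74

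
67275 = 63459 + 3816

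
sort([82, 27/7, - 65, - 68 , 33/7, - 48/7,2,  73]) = [ - 68, - 65,-48/7, 2, 27/7,33/7, 73,82 ]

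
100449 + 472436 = 572885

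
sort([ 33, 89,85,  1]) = [ 1,33,85 , 89]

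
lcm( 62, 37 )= 2294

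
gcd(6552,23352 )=168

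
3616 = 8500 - 4884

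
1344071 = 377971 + 966100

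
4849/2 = 2424 + 1/2 = 2424.50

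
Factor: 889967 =13^1*17^1 * 4027^1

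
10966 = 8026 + 2940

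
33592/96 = 4199/12=349.92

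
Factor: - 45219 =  - 3^1*15073^1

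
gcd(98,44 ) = 2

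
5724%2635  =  454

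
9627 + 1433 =11060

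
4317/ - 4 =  - 4317/4= - 1079.25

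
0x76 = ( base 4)1312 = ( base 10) 118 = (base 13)91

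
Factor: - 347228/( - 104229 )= 2^2*3^( - 2) * 7^1*37^ ( - 1)*313^ ( - 1)*12401^1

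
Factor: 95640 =2^3 * 3^1*5^1*797^1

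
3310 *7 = 23170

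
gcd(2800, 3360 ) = 560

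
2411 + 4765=7176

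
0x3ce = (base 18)302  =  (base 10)974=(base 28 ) 16m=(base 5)12344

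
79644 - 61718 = 17926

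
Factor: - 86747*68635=-5953880345 = -5^1*7^1*37^1 *53^1  *223^1* 389^1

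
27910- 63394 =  - 35484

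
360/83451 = 120/27817 = 0.00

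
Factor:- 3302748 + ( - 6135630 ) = - 9438378 =-2^1 *3^1*139^1*11317^1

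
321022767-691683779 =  - 370661012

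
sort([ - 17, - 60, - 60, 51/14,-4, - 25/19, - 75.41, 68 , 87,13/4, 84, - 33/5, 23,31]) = [ - 75.41, - 60, - 60  , - 17, - 33/5,- 4,-25/19,13/4  ,  51/14, 23,31, 68, 84,  87]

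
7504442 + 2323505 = 9827947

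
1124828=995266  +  129562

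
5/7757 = 5/7757 = 0.00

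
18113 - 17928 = 185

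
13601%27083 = 13601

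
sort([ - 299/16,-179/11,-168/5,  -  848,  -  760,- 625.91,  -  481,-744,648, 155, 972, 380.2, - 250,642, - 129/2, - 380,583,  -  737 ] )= [  -  848,-760,-744,-737,  -  625.91,  -  481, - 380, - 250, - 129/2, - 168/5, -299/16, - 179/11,155,380.2, 583, 642, 648,972]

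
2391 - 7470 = -5079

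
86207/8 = 86207/8 = 10775.88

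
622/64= 311/32= 9.72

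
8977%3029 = 2919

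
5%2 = 1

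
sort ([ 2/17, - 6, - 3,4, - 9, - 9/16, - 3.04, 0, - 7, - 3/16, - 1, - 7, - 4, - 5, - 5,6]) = [ - 9, - 7,-7,-6, -5, - 5,-4  , - 3.04 ,-3, - 1, - 9/16, - 3/16,  0, 2/17,4,  6] 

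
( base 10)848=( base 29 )107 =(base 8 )1520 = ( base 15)3B8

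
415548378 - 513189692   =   - 97641314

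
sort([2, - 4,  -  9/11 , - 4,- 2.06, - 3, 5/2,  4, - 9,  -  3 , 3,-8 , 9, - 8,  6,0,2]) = [ -9, - 8, - 8, - 4,-4, - 3, -3,  -  2.06, - 9/11,0, 2,  2 , 5/2,  3, 4,6,  9]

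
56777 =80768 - 23991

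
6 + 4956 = 4962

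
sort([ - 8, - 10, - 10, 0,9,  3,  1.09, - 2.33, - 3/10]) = [- 10, - 10, - 8, -2.33, - 3/10,0,  1.09,  3,  9]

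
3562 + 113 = 3675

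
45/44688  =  15/14896 = 0.00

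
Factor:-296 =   -  2^3*37^1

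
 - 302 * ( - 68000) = 20536000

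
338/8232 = 169/4116 = 0.04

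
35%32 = 3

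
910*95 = 86450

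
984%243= 12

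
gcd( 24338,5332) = 86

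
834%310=214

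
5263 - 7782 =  -2519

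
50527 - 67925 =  - 17398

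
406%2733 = 406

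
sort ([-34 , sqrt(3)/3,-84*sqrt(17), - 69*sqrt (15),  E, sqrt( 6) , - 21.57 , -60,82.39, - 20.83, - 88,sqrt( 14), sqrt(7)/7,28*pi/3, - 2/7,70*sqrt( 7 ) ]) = [ - 84*sqrt(17), - 69*sqrt (15), - 88, - 60, - 34, -21.57, - 20.83, - 2/7, sqrt (7)/7,sqrt( 3)/3,sqrt (6),E,sqrt(14 ), 28*pi/3, 82.39,70* sqrt (7 ) ]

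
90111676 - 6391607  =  83720069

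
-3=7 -10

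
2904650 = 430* 6755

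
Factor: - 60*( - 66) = 2^3*3^2*5^1 * 11^1 = 3960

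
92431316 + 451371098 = 543802414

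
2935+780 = 3715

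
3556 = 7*508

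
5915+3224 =9139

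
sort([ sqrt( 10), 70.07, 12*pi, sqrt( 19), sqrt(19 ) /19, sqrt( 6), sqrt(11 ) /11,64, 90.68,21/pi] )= [sqrt( 19) /19,sqrt( 11)/11,sqrt( 6 ),sqrt ( 10), sqrt( 19 ) , 21/pi, 12*pi,  64, 70.07, 90.68]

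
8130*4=32520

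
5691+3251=8942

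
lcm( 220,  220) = 220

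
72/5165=72/5165 = 0.01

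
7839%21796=7839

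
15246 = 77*198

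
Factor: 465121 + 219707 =684828= 2^2*3^3 * 17^1*373^1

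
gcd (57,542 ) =1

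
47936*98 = 4697728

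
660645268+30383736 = 691029004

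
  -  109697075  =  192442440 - 302139515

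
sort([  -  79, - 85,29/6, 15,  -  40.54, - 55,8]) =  [ - 85, -79, - 55, - 40.54,29/6,  8,  15 ]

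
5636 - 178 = 5458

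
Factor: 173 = 173^1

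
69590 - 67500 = 2090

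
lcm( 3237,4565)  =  178035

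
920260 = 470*1958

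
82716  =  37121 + 45595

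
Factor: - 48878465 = - 5^1*883^1 * 11071^1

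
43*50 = 2150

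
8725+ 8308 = 17033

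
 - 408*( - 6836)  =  2789088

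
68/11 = 6+2/11 = 6.18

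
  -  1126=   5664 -6790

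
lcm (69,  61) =4209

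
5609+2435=8044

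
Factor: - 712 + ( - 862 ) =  - 1574= - 2^1 * 787^1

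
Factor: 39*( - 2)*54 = -2^2*3^4 * 13^1 = - 4212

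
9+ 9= 18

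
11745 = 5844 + 5901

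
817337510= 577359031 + 239978479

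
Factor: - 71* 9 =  -639 =- 3^2*71^1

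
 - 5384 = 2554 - 7938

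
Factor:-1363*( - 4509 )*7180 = 2^2*3^3*5^1*29^1  *47^1*167^1*359^1 =44126607060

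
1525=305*5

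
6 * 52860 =317160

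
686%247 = 192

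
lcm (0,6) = 0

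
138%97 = 41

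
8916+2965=11881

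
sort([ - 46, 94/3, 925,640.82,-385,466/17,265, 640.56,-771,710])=[-771  ,- 385,-46,466/17, 94/3, 265, 640.56,640.82,710,925 ]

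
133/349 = 133/349 =0.38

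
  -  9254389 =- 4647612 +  - 4606777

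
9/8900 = 9/8900 = 0.00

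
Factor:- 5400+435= - 4965 = -3^1*5^1*331^1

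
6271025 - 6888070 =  - 617045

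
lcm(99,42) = 1386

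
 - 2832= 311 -3143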